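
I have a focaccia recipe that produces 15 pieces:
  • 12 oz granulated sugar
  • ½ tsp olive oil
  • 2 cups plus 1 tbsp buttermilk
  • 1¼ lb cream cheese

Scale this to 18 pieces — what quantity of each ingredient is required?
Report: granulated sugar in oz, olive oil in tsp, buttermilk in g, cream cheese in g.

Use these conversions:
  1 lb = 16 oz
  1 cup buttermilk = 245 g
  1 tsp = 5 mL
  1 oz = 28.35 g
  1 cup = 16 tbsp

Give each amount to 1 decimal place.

Scaling factor: 18/15 = 6/5 = 1.2.
granulated sugar: 12 oz × 6/5 = 14.4 oz
olive oil: 0.5 tsp × 6/5 = 0.6 tsp
buttermilk: (2 cup + 1 tbsp = 2.0625 cup) × 6/5 × 245 g/cup ≈ 606.4 g
cream cheese: 1.25 lb × 6/5 × 16 oz/lb × 28.35 g/oz = 680.4 g

granulated sugar: 14.4 oz; olive oil: 0.6 tsp; buttermilk: 606.4 g; cream cheese: 680.4 g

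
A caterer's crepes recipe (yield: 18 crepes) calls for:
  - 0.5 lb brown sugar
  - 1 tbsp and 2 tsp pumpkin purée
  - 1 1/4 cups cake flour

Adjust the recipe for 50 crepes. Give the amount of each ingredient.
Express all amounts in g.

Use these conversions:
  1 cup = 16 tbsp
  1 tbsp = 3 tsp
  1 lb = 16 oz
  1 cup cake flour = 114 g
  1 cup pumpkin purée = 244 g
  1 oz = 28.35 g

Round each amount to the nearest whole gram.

Scaling factor: 50/18 = 25/9.
brown sugar: 0.5 lb × 25/9 × 16 oz/lb × 28.35 g/oz = 630 g
pumpkin purée: (1 tbsp + 2 tsp = 5/3 tbsp) × 25/9 ÷ 16 tbsp/cup × 244 g/cup ≈ 71 g
cake flour: 1.25 cup × 25/9 × 114 g/cup ≈ 396 g

brown sugar: 630 g; pumpkin purée: 71 g; cake flour: 396 g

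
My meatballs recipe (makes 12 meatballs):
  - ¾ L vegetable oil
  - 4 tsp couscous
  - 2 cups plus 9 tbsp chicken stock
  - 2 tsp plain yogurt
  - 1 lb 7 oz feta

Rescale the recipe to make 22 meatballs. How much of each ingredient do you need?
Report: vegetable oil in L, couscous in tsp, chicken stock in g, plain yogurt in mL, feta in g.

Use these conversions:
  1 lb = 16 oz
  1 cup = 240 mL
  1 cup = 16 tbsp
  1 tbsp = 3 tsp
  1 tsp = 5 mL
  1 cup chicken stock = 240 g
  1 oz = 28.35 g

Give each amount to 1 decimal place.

vegetable oil: 1.4 L; couscous: 7.3 tsp; chicken stock: 1127.5 g; plain yogurt: 18.3 mL; feta: 1195.4 g

Scaling factor: 22/12 = 11/6.
vegetable oil: 0.75 L × 11/6 ≈ 1.4 L
couscous: 4 tsp × 11/6 ≈ 7.3 tsp
chicken stock: (2 cup + 9 tbsp = 2.5625 cup) × 11/6 × 240 g/cup = 1127.5 g
plain yogurt: 2 tsp × 11/6 × 5 mL/tsp ≈ 18.3 mL
feta: (1 lb + 7 oz = 1.4375 lb) × 11/6 × 16 oz/lb × 28.35 g/oz ≈ 1195.4 g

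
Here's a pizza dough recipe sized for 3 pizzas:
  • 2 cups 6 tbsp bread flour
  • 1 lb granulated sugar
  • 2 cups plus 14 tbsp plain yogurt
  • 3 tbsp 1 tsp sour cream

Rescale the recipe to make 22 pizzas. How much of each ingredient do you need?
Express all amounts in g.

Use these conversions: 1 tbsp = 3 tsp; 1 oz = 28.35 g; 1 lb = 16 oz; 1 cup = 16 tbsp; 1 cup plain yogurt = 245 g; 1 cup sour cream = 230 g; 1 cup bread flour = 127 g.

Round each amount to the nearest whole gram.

bread flour: 2212 g; granulated sugar: 3326 g; plain yogurt: 5165 g; sour cream: 351 g

Scaling factor: 22/3.
bread flour: (2 cup + 6 tbsp = 2.375 cup) × 22/3 × 127 g/cup ≈ 2212 g
granulated sugar: 1 lb × 22/3 × 16 oz/lb × 28.35 g/oz ≈ 3326 g
plain yogurt: (2 cup + 14 tbsp = 2.875 cup) × 22/3 × 245 g/cup ≈ 5165 g
sour cream: (3 tbsp + 1 tsp = 10/3 tbsp) × 22/3 ÷ 16 tbsp/cup × 230 g/cup ≈ 351 g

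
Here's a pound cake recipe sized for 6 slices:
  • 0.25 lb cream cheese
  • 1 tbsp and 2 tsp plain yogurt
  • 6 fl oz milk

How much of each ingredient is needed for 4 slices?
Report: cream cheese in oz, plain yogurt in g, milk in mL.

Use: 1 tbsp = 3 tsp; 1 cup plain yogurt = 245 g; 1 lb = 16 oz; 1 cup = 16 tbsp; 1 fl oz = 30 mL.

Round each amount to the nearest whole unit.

cream cheese: 3 oz; plain yogurt: 17 g; milk: 120 mL

Scaling factor: 4/6 = 2/3.
cream cheese: 0.25 lb × 2/3 × 16 oz/lb ≈ 3 oz
plain yogurt: (1 tbsp + 2 tsp = 5/3 tbsp) × 2/3 ÷ 16 tbsp/cup × 245 g/cup ≈ 17 g
milk: 6 fl oz × 2/3 × 30 mL/fl oz = 120 mL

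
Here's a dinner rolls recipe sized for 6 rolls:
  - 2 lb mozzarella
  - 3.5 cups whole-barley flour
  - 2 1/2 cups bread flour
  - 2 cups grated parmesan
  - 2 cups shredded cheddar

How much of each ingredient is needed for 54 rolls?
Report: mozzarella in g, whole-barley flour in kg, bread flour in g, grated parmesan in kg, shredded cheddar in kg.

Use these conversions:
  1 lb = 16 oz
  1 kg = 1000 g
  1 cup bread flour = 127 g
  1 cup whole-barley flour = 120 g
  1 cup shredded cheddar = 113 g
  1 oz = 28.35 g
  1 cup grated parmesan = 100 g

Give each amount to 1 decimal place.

mozzarella: 8164.8 g; whole-barley flour: 3.8 kg; bread flour: 2857.5 g; grated parmesan: 1.8 kg; shredded cheddar: 2.0 kg

Scaling factor: 54/6 = 9.
mozzarella: 2 lb × 9 × 16 oz/lb × 28.35 g/oz = 8164.8 g
whole-barley flour: 3.5 cup × 9 × 120 g/cup ÷ 1000 g/kg ≈ 3.8 kg
bread flour: 2.5 cup × 9 × 127 g/cup = 2857.5 g
grated parmesan: 2 cup × 9 × 100 g/cup ÷ 1000 g/kg = 1.8 kg
shredded cheddar: 2 cup × 9 × 113 g/cup ÷ 1000 g/kg ≈ 2.0 kg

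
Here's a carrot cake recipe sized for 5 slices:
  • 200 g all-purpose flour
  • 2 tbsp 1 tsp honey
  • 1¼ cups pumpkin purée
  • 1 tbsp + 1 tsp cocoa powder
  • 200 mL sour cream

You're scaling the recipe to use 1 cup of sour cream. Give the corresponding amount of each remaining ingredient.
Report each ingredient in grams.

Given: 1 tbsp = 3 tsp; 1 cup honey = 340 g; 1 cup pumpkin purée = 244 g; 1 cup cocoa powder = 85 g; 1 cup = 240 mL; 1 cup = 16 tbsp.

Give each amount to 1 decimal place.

all-purpose flour: 240.0 g; honey: 59.5 g; pumpkin purée: 366.0 g; cocoa powder: 8.5 g

The original recipe has 5/6 cup of sour cream, so the scaling factor is 1 ÷ 5/6 = 6/5 = 1.2.
all-purpose flour: 200 g × 6/5 = 240.0 g
honey: (2 tbsp + 1 tsp = 7/3 tbsp) × 6/5 ÷ 16 tbsp/cup × 340 g/cup = 59.5 g
pumpkin purée: 1.25 cup × 6/5 × 244 g/cup = 366.0 g
cocoa powder: (1 tbsp + 1 tsp = 4/3 tbsp) × 6/5 ÷ 16 tbsp/cup × 85 g/cup = 8.5 g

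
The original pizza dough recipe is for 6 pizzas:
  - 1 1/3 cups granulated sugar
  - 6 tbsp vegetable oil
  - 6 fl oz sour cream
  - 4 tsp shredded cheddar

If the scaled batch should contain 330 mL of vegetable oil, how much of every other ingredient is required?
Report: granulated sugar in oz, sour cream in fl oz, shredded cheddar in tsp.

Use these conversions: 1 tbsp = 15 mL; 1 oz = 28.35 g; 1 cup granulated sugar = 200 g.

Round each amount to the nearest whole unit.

The original recipe has 90 mL of vegetable oil, so the scaling factor is 330 ÷ 90 = 11/3.
granulated sugar: 4/3 cup × 11/3 × 200 g/cup ÷ 28.35 g/oz ≈ 34 oz
sour cream: 6 fl oz × 11/3 = 22 fl oz
shredded cheddar: 4 tsp × 11/3 ≈ 15 tsp

granulated sugar: 34 oz; sour cream: 22 fl oz; shredded cheddar: 15 tsp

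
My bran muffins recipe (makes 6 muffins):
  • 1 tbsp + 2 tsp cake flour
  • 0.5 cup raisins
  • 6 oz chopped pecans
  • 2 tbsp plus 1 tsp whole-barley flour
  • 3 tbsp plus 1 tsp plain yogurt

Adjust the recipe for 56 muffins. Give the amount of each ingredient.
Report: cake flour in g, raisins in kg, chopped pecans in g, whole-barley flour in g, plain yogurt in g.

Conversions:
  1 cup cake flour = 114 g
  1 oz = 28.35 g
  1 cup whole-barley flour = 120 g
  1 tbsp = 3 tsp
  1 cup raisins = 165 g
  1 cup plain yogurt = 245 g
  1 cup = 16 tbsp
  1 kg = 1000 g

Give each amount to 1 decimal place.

Scaling factor: 56/6 = 28/3.
cake flour: (1 tbsp + 2 tsp = 5/3 tbsp) × 28/3 ÷ 16 tbsp/cup × 114 g/cup ≈ 110.8 g
raisins: 0.5 cup × 28/3 × 165 g/cup ÷ 1000 g/kg ≈ 0.8 kg
chopped pecans: 6 oz × 28/3 × 28.35 g/oz = 1587.6 g
whole-barley flour: (2 tbsp + 1 tsp = 7/3 tbsp) × 28/3 ÷ 16 tbsp/cup × 120 g/cup ≈ 163.3 g
plain yogurt: (3 tbsp + 1 tsp = 10/3 tbsp) × 28/3 ÷ 16 tbsp/cup × 245 g/cup ≈ 476.4 g

cake flour: 110.8 g; raisins: 0.8 kg; chopped pecans: 1587.6 g; whole-barley flour: 163.3 g; plain yogurt: 476.4 g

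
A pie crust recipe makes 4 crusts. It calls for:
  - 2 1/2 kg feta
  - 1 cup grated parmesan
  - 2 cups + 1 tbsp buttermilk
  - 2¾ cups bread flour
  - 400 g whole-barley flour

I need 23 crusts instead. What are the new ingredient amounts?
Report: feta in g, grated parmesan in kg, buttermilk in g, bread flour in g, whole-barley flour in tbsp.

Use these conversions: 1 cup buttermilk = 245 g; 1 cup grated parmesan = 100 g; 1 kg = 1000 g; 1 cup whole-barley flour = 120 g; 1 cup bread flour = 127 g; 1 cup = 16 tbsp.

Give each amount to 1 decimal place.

feta: 14375.0 g; grated parmesan: 0.6 kg; buttermilk: 2905.5 g; bread flour: 2008.2 g; whole-barley flour: 306.7 tbsp

Scaling factor: 23/4 = 5.75.
feta: 2.5 kg × 23/4 × 1000 g/kg = 14375.0 g
grated parmesan: 1 cup × 23/4 × 100 g/cup ÷ 1000 g/kg ≈ 0.6 kg
buttermilk: (2 cup + 1 tbsp = 2.0625 cup) × 23/4 × 245 g/cup ≈ 2905.5 g
bread flour: 2.75 cup × 23/4 × 127 g/cup ≈ 2008.2 g
whole-barley flour: 400 g × 23/4 ÷ 120 g/cup × 16 tbsp/cup ≈ 306.7 tbsp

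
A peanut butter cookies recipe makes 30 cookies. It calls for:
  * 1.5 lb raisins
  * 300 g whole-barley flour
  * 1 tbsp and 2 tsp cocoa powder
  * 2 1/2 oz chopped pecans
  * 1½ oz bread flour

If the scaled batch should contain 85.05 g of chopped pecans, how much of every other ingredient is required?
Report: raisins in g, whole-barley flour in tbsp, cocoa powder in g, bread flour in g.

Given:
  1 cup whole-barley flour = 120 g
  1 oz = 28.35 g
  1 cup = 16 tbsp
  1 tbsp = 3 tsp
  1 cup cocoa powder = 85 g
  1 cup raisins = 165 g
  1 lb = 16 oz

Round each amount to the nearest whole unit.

raisins: 816 g; whole-barley flour: 48 tbsp; cocoa powder: 11 g; bread flour: 51 g

The original recipe has 70.875 g of chopped pecans, so the scaling factor is 85.05 ÷ 70.875 = 6/5 = 1.2.
raisins: 1.5 lb × 6/5 × 16 oz/lb × 28.35 g/oz ≈ 816 g
whole-barley flour: 300 g × 6/5 ÷ 120 g/cup × 16 tbsp/cup = 48 tbsp
cocoa powder: (1 tbsp + 2 tsp = 5/3 tbsp) × 6/5 ÷ 16 tbsp/cup × 85 g/cup ≈ 11 g
bread flour: 1.5 oz × 6/5 × 28.35 g/oz ≈ 51 g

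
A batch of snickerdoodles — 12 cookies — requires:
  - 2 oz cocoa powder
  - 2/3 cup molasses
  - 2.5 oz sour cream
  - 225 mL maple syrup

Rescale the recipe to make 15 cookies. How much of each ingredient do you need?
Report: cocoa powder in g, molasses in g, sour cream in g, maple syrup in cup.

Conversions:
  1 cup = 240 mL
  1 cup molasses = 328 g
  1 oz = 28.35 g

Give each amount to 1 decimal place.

Scaling factor: 15/12 = 5/4 = 1.25.
cocoa powder: 2 oz × 5/4 × 28.35 g/oz ≈ 70.9 g
molasses: 2/3 cup × 5/4 × 328 g/cup ≈ 273.3 g
sour cream: 2.5 oz × 5/4 × 28.35 g/oz ≈ 88.6 g
maple syrup: 225 mL × 5/4 ÷ 240 mL/cup ≈ 1.2 cup

cocoa powder: 70.9 g; molasses: 273.3 g; sour cream: 88.6 g; maple syrup: 1.2 cup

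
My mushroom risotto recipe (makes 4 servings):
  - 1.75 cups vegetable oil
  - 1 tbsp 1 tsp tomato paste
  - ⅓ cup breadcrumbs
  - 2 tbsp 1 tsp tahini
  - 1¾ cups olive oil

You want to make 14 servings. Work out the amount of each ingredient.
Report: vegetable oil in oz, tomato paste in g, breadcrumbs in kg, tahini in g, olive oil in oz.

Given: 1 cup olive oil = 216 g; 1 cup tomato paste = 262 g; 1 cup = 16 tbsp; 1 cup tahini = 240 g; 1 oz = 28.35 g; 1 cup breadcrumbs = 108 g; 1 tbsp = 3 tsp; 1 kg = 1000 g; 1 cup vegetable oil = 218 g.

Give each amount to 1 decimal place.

Scaling factor: 14/4 = 7/2 = 3.5.
vegetable oil: 1.75 cup × 7/2 × 218 g/cup ÷ 28.35 g/oz ≈ 47.1 oz
tomato paste: (1 tbsp + 1 tsp = 4/3 tbsp) × 7/2 ÷ 16 tbsp/cup × 262 g/cup ≈ 76.4 g
breadcrumbs: 1/3 cup × 7/2 × 108 g/cup ÷ 1000 g/kg ≈ 0.1 kg
tahini: (2 tbsp + 1 tsp = 7/3 tbsp) × 7/2 ÷ 16 tbsp/cup × 240 g/cup = 122.5 g
olive oil: 1.75 cup × 7/2 × 216 g/cup ÷ 28.35 g/oz ≈ 46.7 oz

vegetable oil: 47.1 oz; tomato paste: 76.4 g; breadcrumbs: 0.1 kg; tahini: 122.5 g; olive oil: 46.7 oz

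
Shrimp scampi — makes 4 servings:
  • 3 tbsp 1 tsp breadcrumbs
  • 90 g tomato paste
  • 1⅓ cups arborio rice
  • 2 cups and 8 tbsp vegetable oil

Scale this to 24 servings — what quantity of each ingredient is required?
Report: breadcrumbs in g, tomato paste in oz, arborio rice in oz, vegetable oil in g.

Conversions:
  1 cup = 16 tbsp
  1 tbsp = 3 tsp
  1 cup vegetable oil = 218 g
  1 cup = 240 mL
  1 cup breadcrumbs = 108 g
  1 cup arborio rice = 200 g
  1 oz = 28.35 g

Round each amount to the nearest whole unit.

breadcrumbs: 135 g; tomato paste: 19 oz; arborio rice: 56 oz; vegetable oil: 3270 g

Scaling factor: 24/4 = 6.
breadcrumbs: (3 tbsp + 1 tsp = 10/3 tbsp) × 6 ÷ 16 tbsp/cup × 108 g/cup = 135 g
tomato paste: 90 g × 6 ÷ 28.35 g/oz ≈ 19 oz
arborio rice: 4/3 cup × 6 × 200 g/cup ÷ 28.35 g/oz ≈ 56 oz
vegetable oil: (2 cup + 8 tbsp = 2.5 cup) × 6 × 218 g/cup = 3270 g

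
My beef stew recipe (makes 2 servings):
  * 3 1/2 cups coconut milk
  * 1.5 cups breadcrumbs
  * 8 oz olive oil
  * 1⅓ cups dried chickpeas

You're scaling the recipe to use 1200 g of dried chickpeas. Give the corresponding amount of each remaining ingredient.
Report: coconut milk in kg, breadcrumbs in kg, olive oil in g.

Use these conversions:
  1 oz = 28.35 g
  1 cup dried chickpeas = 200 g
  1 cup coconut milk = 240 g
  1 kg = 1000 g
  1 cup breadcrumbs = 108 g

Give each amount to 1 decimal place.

coconut milk: 3.8 kg; breadcrumbs: 0.7 kg; olive oil: 1020.6 g

The original recipe has 800/3 g of dried chickpeas, so the scaling factor is 1200 ÷ 800/3 = 9/2 = 4.5.
coconut milk: 3.5 cup × 9/2 × 240 g/cup ÷ 1000 g/kg ≈ 3.8 kg
breadcrumbs: 1.5 cup × 9/2 × 108 g/cup ÷ 1000 g/kg ≈ 0.7 kg
olive oil: 8 oz × 9/2 × 28.35 g/oz = 1020.6 g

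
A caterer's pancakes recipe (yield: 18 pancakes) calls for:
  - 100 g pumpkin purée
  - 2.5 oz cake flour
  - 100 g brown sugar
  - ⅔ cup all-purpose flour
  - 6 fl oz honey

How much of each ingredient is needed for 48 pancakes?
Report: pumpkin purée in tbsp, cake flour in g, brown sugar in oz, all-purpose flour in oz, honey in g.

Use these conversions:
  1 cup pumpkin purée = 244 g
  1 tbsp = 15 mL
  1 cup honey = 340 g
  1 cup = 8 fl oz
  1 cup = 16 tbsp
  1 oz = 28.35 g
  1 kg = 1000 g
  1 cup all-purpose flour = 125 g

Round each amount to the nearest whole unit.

pumpkin purée: 17 tbsp; cake flour: 189 g; brown sugar: 9 oz; all-purpose flour: 8 oz; honey: 680 g

Scaling factor: 48/18 = 8/3.
pumpkin purée: 100 g × 8/3 ÷ 244 g/cup × 16 tbsp/cup ≈ 17 tbsp
cake flour: 2.5 oz × 8/3 × 28.35 g/oz = 189 g
brown sugar: 100 g × 8/3 ÷ 28.35 g/oz ≈ 9 oz
all-purpose flour: 2/3 cup × 8/3 × 125 g/cup ÷ 28.35 g/oz ≈ 8 oz
honey: 6 fl oz × 8/3 ÷ 8 fl oz/cup × 340 g/cup = 680 g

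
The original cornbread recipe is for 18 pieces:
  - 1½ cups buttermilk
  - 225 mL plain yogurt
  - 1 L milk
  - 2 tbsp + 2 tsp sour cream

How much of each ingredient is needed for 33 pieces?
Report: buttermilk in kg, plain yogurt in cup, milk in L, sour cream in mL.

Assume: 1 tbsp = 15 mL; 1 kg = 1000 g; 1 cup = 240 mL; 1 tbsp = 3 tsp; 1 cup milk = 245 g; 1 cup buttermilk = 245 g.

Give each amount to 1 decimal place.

Scaling factor: 33/18 = 11/6.
buttermilk: 1.5 cup × 11/6 × 245 g/cup ÷ 1000 g/kg ≈ 0.7 kg
plain yogurt: 225 mL × 11/6 ÷ 240 mL/cup ≈ 1.7 cup
milk: 1 L × 11/6 ≈ 1.8 L
sour cream: (2 tbsp + 2 tsp = 8/3 tbsp) × 11/6 × 15 mL/tbsp ≈ 73.3 mL

buttermilk: 0.7 kg; plain yogurt: 1.7 cup; milk: 1.8 L; sour cream: 73.3 mL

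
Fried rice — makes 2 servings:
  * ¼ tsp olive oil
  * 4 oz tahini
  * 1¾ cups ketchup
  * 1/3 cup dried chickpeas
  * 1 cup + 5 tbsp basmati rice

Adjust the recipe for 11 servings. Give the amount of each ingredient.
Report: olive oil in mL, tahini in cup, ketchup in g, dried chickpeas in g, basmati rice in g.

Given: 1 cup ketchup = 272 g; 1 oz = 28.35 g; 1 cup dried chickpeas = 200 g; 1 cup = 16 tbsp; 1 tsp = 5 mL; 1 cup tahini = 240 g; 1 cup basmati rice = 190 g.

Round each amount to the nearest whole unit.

olive oil: 7 mL; tahini: 3 cup; ketchup: 2618 g; dried chickpeas: 367 g; basmati rice: 1372 g

Scaling factor: 11/2 = 5.5.
olive oil: 0.25 tsp × 11/2 × 5 mL/tsp ≈ 7 mL
tahini: 4 oz × 11/2 × 28.35 g/oz ÷ 240 g/cup ≈ 3 cup
ketchup: 1.75 cup × 11/2 × 272 g/cup = 2618 g
dried chickpeas: 1/3 cup × 11/2 × 200 g/cup ≈ 367 g
basmati rice: (1 cup + 5 tbsp = 1.3125 cup) × 11/2 × 190 g/cup ≈ 1372 g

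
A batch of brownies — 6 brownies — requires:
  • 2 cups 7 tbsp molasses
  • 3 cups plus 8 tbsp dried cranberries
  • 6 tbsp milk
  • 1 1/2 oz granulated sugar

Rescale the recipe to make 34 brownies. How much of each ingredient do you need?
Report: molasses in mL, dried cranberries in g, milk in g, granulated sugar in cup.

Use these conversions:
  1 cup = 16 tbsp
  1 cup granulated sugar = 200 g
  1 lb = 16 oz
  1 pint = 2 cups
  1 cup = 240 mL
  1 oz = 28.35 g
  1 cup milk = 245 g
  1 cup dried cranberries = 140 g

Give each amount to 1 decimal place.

Scaling factor: 34/6 = 17/3.
molasses: (2 cup + 7 tbsp = 2.4375 cup) × 17/3 × 240 mL/cup = 3315.0 mL
dried cranberries: (3 cup + 8 tbsp = 3.5 cup) × 17/3 × 140 g/cup ≈ 2776.7 g
milk: 6 tbsp × 17/3 ÷ 16 tbsp/cup × 245 g/cup ≈ 520.6 g
granulated sugar: 1.5 oz × 17/3 × 28.35 g/oz ÷ 200 g/cup ≈ 1.2 cup

molasses: 3315.0 mL; dried cranberries: 2776.7 g; milk: 520.6 g; granulated sugar: 1.2 cup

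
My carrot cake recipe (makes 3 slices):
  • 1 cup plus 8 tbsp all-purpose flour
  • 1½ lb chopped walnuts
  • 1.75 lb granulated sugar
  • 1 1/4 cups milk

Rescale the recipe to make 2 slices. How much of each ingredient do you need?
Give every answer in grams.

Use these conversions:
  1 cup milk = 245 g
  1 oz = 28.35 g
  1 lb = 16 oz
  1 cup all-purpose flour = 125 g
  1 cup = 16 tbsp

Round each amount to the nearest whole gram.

Scaling factor: 2/3.
all-purpose flour: (1 cup + 8 tbsp = 1.5 cup) × 2/3 × 125 g/cup = 125 g
chopped walnuts: 1.5 lb × 2/3 × 16 oz/lb × 28.35 g/oz ≈ 454 g
granulated sugar: 1.75 lb × 2/3 × 16 oz/lb × 28.35 g/oz ≈ 529 g
milk: 1.25 cup × 2/3 × 245 g/cup ≈ 204 g

all-purpose flour: 125 g; chopped walnuts: 454 g; granulated sugar: 529 g; milk: 204 g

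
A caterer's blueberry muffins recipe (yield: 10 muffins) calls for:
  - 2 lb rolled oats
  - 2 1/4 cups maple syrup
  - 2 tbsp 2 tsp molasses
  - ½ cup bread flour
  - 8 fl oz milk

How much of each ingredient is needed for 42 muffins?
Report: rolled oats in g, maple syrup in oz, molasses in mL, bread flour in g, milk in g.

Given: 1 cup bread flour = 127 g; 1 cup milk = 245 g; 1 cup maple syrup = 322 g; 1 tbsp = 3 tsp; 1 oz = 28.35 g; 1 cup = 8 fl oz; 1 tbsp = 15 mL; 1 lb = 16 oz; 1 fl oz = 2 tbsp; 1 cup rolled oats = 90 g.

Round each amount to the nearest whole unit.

rolled oats: 3810 g; maple syrup: 107 oz; molasses: 168 mL; bread flour: 267 g; milk: 1029 g

Scaling factor: 42/10 = 21/5 = 4.2.
rolled oats: 2 lb × 21/5 × 16 oz/lb × 28.35 g/oz ≈ 3810 g
maple syrup: 2.25 cup × 21/5 × 322 g/cup ÷ 28.35 g/oz ≈ 107 oz
molasses: (2 tbsp + 2 tsp = 8/3 tbsp) × 21/5 × 15 mL/tbsp = 168 mL
bread flour: 0.5 cup × 21/5 × 127 g/cup ≈ 267 g
milk: 8 fl oz × 21/5 ÷ 8 fl oz/cup × 245 g/cup = 1029 g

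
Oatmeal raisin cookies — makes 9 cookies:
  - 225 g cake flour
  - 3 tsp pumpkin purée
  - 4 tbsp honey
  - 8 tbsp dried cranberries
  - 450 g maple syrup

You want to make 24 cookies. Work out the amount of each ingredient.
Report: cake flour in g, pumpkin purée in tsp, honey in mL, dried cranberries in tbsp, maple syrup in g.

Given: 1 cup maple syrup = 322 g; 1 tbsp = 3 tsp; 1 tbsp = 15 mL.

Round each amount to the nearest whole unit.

cake flour: 600 g; pumpkin purée: 8 tsp; honey: 160 mL; dried cranberries: 21 tbsp; maple syrup: 1200 g

Scaling factor: 24/9 = 8/3.
cake flour: 225 g × 8/3 = 600 g
pumpkin purée: 3 tsp × 8/3 = 8 tsp
honey: 4 tbsp × 8/3 × 15 mL/tbsp = 160 mL
dried cranberries: 8 tbsp × 8/3 ≈ 21 tbsp
maple syrup: 450 g × 8/3 = 1200 g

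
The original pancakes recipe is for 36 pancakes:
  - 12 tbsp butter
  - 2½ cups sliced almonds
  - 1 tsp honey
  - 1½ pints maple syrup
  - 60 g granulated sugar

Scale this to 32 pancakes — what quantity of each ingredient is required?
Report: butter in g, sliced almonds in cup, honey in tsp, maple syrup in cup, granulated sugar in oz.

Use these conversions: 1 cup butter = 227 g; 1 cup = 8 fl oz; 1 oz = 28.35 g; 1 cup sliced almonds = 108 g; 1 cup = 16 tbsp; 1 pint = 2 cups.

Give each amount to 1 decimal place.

butter: 151.3 g; sliced almonds: 2.2 cup; honey: 0.9 tsp; maple syrup: 2.7 cup; granulated sugar: 1.9 oz

Scaling factor: 32/36 = 8/9.
butter: 12 tbsp × 8/9 ÷ 16 tbsp/cup × 227 g/cup ≈ 151.3 g
sliced almonds: 2.5 cup × 8/9 ≈ 2.2 cup
honey: 1 tsp × 8/9 ≈ 0.9 tsp
maple syrup: 1.5 pint × 8/9 × 2 cup/pint ≈ 2.7 cup
granulated sugar: 60 g × 8/9 ÷ 28.35 g/oz ≈ 1.9 oz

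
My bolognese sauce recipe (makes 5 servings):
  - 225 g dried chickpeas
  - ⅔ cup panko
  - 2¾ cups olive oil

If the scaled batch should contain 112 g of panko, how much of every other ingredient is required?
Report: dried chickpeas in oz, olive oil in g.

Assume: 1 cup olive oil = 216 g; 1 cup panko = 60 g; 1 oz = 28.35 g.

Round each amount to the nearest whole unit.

dried chickpeas: 22 oz; olive oil: 1663 g

The original recipe has 40 g of panko, so the scaling factor is 112 ÷ 40 = 14/5 = 2.8.
dried chickpeas: 225 g × 14/5 ÷ 28.35 g/oz ≈ 22 oz
olive oil: 2.75 cup × 14/5 × 216 g/cup ≈ 1663 g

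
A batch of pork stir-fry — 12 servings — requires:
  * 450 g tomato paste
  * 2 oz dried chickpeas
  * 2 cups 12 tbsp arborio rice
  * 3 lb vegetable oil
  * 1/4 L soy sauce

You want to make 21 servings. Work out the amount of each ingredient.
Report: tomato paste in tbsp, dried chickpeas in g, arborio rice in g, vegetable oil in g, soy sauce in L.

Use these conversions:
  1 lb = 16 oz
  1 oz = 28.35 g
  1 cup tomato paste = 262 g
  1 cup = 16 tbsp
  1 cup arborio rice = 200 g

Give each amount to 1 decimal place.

tomato paste: 48.1 tbsp; dried chickpeas: 99.2 g; arborio rice: 962.5 g; vegetable oil: 2381.4 g; soy sauce: 0.4 L

Scaling factor: 21/12 = 7/4 = 1.75.
tomato paste: 450 g × 7/4 ÷ 262 g/cup × 16 tbsp/cup ≈ 48.1 tbsp
dried chickpeas: 2 oz × 7/4 × 28.35 g/oz ≈ 99.2 g
arborio rice: (2 cup + 12 tbsp = 2.75 cup) × 7/4 × 200 g/cup = 962.5 g
vegetable oil: 3 lb × 7/4 × 16 oz/lb × 28.35 g/oz = 2381.4 g
soy sauce: 0.25 L × 7/4 ≈ 0.4 L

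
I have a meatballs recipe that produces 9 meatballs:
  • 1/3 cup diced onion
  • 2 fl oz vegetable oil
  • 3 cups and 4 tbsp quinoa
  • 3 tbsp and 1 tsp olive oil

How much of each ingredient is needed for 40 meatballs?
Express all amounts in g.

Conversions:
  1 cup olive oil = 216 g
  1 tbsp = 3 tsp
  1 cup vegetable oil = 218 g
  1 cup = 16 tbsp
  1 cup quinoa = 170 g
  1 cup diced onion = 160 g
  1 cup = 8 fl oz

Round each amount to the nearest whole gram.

Scaling factor: 40/9.
diced onion: 1/3 cup × 40/9 × 160 g/cup ≈ 237 g
vegetable oil: 2 fl oz × 40/9 ÷ 8 fl oz/cup × 218 g/cup ≈ 242 g
quinoa: (3 cup + 4 tbsp = 3.25 cup) × 40/9 × 170 g/cup ≈ 2456 g
olive oil: (3 tbsp + 1 tsp = 10/3 tbsp) × 40/9 ÷ 16 tbsp/cup × 216 g/cup = 200 g

diced onion: 237 g; vegetable oil: 242 g; quinoa: 2456 g; olive oil: 200 g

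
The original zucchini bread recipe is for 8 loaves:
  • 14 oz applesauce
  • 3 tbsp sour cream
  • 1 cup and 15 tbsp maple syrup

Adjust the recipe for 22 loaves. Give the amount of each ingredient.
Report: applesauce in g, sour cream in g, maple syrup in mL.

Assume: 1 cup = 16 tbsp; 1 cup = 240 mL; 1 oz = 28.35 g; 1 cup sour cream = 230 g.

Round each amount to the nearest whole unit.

applesauce: 1091 g; sour cream: 119 g; maple syrup: 1279 mL

Scaling factor: 22/8 = 11/4 = 2.75.
applesauce: 14 oz × 11/4 × 28.35 g/oz ≈ 1091 g
sour cream: 3 tbsp × 11/4 ÷ 16 tbsp/cup × 230 g/cup ≈ 119 g
maple syrup: (1 cup + 15 tbsp = 1.9375 cup) × 11/4 × 240 mL/cup ≈ 1279 mL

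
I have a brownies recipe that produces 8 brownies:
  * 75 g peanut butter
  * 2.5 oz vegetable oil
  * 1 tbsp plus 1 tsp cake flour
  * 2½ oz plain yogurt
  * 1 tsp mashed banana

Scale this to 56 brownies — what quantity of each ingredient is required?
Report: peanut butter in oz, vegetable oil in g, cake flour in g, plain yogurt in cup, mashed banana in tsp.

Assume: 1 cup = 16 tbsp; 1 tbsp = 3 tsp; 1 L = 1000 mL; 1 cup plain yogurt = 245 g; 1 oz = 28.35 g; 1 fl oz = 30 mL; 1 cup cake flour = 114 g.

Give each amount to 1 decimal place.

Scaling factor: 56/8 = 7.
peanut butter: 75 g × 7 ÷ 28.35 g/oz ≈ 18.5 oz
vegetable oil: 2.5 oz × 7 × 28.35 g/oz ≈ 496.1 g
cake flour: (1 tbsp + 1 tsp = 4/3 tbsp) × 7 ÷ 16 tbsp/cup × 114 g/cup = 66.5 g
plain yogurt: 2.5 oz × 7 × 28.35 g/oz ÷ 245 g/cup ≈ 2.0 cup
mashed banana: 1 tsp × 7 = 7.0 tsp

peanut butter: 18.5 oz; vegetable oil: 496.1 g; cake flour: 66.5 g; plain yogurt: 2.0 cup; mashed banana: 7.0 tsp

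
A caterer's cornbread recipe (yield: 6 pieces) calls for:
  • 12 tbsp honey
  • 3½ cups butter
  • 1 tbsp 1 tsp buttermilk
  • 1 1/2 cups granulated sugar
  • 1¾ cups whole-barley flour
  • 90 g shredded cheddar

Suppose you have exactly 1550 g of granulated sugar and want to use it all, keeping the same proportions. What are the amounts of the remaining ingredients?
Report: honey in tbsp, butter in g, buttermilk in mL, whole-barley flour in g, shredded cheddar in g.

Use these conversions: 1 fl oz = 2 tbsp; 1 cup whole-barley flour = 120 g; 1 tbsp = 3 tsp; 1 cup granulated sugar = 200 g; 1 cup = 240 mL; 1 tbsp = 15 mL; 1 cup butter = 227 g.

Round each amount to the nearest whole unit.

honey: 62 tbsp; butter: 4105 g; buttermilk: 103 mL; whole-barley flour: 1085 g; shredded cheddar: 465 g

The original recipe has 300 g of granulated sugar, so the scaling factor is 1550 ÷ 300 = 31/6.
honey: 12 tbsp × 31/6 = 62 tbsp
butter: 3.5 cup × 31/6 × 227 g/cup ≈ 4105 g
buttermilk: (1 tbsp + 1 tsp = 4/3 tbsp) × 31/6 × 15 mL/tbsp ≈ 103 mL
whole-barley flour: 1.75 cup × 31/6 × 120 g/cup = 1085 g
shredded cheddar: 90 g × 31/6 = 465 g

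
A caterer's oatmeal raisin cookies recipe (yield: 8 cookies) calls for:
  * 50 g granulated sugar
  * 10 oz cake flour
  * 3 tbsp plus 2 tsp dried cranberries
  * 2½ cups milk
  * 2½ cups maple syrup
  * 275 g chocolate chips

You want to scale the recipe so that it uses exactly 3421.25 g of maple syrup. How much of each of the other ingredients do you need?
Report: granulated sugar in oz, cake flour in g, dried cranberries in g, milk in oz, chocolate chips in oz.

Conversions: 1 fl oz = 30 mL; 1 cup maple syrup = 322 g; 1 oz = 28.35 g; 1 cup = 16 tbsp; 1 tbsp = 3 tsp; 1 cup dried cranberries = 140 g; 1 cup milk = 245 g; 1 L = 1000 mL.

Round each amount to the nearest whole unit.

granulated sugar: 7 oz; cake flour: 1205 g; dried cranberries: 136 g; milk: 92 oz; chocolate chips: 41 oz

The original recipe has 805 g of maple syrup, so the scaling factor is 3421.25 ÷ 805 = 17/4 = 4.25.
granulated sugar: 50 g × 17/4 ÷ 28.35 g/oz ≈ 7 oz
cake flour: 10 oz × 17/4 × 28.35 g/oz ≈ 1205 g
dried cranberries: (3 tbsp + 2 tsp = 11/3 tbsp) × 17/4 ÷ 16 tbsp/cup × 140 g/cup ≈ 136 g
milk: 2.5 cup × 17/4 × 245 g/cup ÷ 28.35 g/oz ≈ 92 oz
chocolate chips: 275 g × 17/4 ÷ 28.35 g/oz ≈ 41 oz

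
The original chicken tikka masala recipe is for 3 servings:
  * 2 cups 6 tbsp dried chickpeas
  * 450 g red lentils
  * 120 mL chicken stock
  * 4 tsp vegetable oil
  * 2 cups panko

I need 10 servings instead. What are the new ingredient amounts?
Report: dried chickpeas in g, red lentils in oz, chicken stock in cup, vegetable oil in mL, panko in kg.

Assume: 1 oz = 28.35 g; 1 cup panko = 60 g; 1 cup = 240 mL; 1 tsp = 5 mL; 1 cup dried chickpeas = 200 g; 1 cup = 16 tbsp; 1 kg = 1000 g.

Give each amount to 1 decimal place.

Scaling factor: 10/3.
dried chickpeas: (2 cup + 6 tbsp = 2.375 cup) × 10/3 × 200 g/cup ≈ 1583.3 g
red lentils: 450 g × 10/3 ÷ 28.35 g/oz ≈ 52.9 oz
chicken stock: 120 mL × 10/3 ÷ 240 mL/cup ≈ 1.7 cup
vegetable oil: 4 tsp × 10/3 × 5 mL/tsp ≈ 66.7 mL
panko: 2 cup × 10/3 × 60 g/cup ÷ 1000 g/kg = 0.4 kg

dried chickpeas: 1583.3 g; red lentils: 52.9 oz; chicken stock: 1.7 cup; vegetable oil: 66.7 mL; panko: 0.4 kg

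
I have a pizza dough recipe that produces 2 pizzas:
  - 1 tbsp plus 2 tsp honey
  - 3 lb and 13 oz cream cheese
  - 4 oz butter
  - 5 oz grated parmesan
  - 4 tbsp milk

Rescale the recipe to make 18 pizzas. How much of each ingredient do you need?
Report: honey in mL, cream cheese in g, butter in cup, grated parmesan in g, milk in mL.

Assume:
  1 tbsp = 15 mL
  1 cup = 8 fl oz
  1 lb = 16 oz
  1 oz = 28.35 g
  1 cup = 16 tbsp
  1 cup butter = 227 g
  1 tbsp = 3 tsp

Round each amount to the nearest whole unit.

Scaling factor: 18/2 = 9.
honey: (1 tbsp + 2 tsp = 5/3 tbsp) × 9 × 15 mL/tbsp = 225 mL
cream cheese: (3 lb + 13 oz = 3.8125 lb) × 9 × 16 oz/lb × 28.35 g/oz ≈ 15564 g
butter: 4 oz × 9 × 28.35 g/oz ÷ 227 g/cup ≈ 4 cup
grated parmesan: 5 oz × 9 × 28.35 g/oz ≈ 1276 g
milk: 4 tbsp × 9 × 15 mL/tbsp = 540 mL

honey: 225 mL; cream cheese: 15564 g; butter: 4 cup; grated parmesan: 1276 g; milk: 540 mL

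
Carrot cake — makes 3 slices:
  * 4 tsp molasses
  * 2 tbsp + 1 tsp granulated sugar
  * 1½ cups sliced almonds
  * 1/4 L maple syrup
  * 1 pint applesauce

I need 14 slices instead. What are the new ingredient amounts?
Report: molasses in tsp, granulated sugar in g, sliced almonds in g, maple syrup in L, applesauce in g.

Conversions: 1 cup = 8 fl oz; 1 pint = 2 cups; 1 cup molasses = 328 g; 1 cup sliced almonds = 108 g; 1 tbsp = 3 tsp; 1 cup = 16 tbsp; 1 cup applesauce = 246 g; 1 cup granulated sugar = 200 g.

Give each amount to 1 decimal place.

molasses: 18.7 tsp; granulated sugar: 136.1 g; sliced almonds: 756.0 g; maple syrup: 1.2 L; applesauce: 2296.0 g

Scaling factor: 14/3.
molasses: 4 tsp × 14/3 ≈ 18.7 tsp
granulated sugar: (2 tbsp + 1 tsp = 7/3 tbsp) × 14/3 ÷ 16 tbsp/cup × 200 g/cup ≈ 136.1 g
sliced almonds: 1.5 cup × 14/3 × 108 g/cup = 756.0 g
maple syrup: 0.25 L × 14/3 ≈ 1.2 L
applesauce: 1 pint × 14/3 × 2 cup/pint × 246 g/cup = 2296.0 g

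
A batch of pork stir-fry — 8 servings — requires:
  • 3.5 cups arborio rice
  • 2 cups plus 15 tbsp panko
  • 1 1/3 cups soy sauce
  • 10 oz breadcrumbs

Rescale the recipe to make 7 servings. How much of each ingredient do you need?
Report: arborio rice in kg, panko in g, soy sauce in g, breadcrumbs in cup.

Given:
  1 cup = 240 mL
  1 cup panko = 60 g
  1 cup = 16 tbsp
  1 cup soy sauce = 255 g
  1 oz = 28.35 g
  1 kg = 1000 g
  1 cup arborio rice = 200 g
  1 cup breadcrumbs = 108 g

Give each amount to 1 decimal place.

Scaling factor: 7/8 = 0.875.
arborio rice: 3.5 cup × 7/8 × 200 g/cup ÷ 1000 g/kg ≈ 0.6 kg
panko: (2 cup + 15 tbsp = 2.9375 cup) × 7/8 × 60 g/cup ≈ 154.2 g
soy sauce: 4/3 cup × 7/8 × 255 g/cup = 297.5 g
breadcrumbs: 10 oz × 7/8 × 28.35 g/oz ÷ 108 g/cup ≈ 2.3 cup

arborio rice: 0.6 kg; panko: 154.2 g; soy sauce: 297.5 g; breadcrumbs: 2.3 cup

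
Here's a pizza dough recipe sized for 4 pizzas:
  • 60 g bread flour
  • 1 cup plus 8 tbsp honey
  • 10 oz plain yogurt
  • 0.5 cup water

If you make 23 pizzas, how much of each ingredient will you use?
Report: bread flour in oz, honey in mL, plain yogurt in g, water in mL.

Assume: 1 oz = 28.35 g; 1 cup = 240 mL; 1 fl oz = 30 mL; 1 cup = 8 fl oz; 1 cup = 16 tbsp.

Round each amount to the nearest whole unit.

Scaling factor: 23/4 = 5.75.
bread flour: 60 g × 23/4 ÷ 28.35 g/oz ≈ 12 oz
honey: (1 cup + 8 tbsp = 1.5 cup) × 23/4 × 240 mL/cup = 2070 mL
plain yogurt: 10 oz × 23/4 × 28.35 g/oz ≈ 1630 g
water: 0.5 cup × 23/4 × 240 mL/cup = 690 mL

bread flour: 12 oz; honey: 2070 mL; plain yogurt: 1630 g; water: 690 mL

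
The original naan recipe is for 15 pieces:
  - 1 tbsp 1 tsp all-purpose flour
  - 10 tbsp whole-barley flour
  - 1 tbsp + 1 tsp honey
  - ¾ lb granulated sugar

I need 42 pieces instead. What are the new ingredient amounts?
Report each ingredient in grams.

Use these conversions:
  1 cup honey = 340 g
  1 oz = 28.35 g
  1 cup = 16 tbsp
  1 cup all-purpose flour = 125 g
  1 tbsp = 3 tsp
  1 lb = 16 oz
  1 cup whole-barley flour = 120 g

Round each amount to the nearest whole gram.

Scaling factor: 42/15 = 14/5 = 2.8.
all-purpose flour: (1 tbsp + 1 tsp = 4/3 tbsp) × 14/5 ÷ 16 tbsp/cup × 125 g/cup ≈ 29 g
whole-barley flour: 10 tbsp × 14/5 ÷ 16 tbsp/cup × 120 g/cup = 210 g
honey: (1 tbsp + 1 tsp = 4/3 tbsp) × 14/5 ÷ 16 tbsp/cup × 340 g/cup ≈ 79 g
granulated sugar: 0.75 lb × 14/5 × 16 oz/lb × 28.35 g/oz ≈ 953 g

all-purpose flour: 29 g; whole-barley flour: 210 g; honey: 79 g; granulated sugar: 953 g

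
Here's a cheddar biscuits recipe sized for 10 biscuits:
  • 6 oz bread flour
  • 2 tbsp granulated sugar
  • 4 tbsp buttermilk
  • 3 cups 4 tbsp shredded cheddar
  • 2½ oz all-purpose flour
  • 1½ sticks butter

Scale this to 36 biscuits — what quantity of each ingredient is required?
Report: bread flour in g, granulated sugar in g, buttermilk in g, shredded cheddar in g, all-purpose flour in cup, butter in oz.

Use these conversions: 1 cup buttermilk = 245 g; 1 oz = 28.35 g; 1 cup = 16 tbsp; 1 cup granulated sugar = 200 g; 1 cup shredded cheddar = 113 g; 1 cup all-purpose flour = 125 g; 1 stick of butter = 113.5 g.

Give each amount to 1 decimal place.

Scaling factor: 36/10 = 18/5 = 3.6.
bread flour: 6 oz × 18/5 × 28.35 g/oz ≈ 612.4 g
granulated sugar: 2 tbsp × 18/5 ÷ 16 tbsp/cup × 200 g/cup = 90.0 g
buttermilk: 4 tbsp × 18/5 ÷ 16 tbsp/cup × 245 g/cup = 220.5 g
shredded cheddar: (3 cup + 4 tbsp = 3.25 cup) × 18/5 × 113 g/cup = 1322.1 g
all-purpose flour: 2.5 oz × 18/5 × 28.35 g/oz ÷ 125 g/cup ≈ 2.0 cup
butter: 1.5 stick × 18/5 × 113.5 g/stick ÷ 28.35 g/oz ≈ 21.6 oz

bread flour: 612.4 g; granulated sugar: 90.0 g; buttermilk: 220.5 g; shredded cheddar: 1322.1 g; all-purpose flour: 2.0 cup; butter: 21.6 oz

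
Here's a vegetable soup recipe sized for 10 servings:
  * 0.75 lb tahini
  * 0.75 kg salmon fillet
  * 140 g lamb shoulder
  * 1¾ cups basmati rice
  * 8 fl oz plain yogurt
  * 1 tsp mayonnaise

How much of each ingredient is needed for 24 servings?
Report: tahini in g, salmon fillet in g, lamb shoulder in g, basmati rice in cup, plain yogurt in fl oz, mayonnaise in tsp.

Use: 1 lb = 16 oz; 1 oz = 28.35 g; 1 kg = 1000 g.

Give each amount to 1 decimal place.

tahini: 816.5 g; salmon fillet: 1800.0 g; lamb shoulder: 336.0 g; basmati rice: 4.2 cup; plain yogurt: 19.2 fl oz; mayonnaise: 2.4 tsp

Scaling factor: 24/10 = 12/5 = 2.4.
tahini: 0.75 lb × 12/5 × 16 oz/lb × 28.35 g/oz ≈ 816.5 g
salmon fillet: 0.75 kg × 12/5 × 1000 g/kg = 1800.0 g
lamb shoulder: 140 g × 12/5 = 336.0 g
basmati rice: 1.75 cup × 12/5 = 4.2 cup
plain yogurt: 8 fl oz × 12/5 = 19.2 fl oz
mayonnaise: 1 tsp × 12/5 = 2.4 tsp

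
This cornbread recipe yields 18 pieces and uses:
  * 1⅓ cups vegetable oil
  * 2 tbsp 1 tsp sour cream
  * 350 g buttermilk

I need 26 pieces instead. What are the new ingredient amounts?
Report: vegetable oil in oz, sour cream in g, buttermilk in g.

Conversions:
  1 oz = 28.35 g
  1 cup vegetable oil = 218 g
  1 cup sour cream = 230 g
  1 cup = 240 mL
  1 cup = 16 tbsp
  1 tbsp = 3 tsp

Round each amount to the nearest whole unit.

Scaling factor: 26/18 = 13/9.
vegetable oil: 4/3 cup × 13/9 × 218 g/cup ÷ 28.35 g/oz ≈ 15 oz
sour cream: (2 tbsp + 1 tsp = 7/3 tbsp) × 13/9 ÷ 16 tbsp/cup × 230 g/cup ≈ 48 g
buttermilk: 350 g × 13/9 ≈ 506 g

vegetable oil: 15 oz; sour cream: 48 g; buttermilk: 506 g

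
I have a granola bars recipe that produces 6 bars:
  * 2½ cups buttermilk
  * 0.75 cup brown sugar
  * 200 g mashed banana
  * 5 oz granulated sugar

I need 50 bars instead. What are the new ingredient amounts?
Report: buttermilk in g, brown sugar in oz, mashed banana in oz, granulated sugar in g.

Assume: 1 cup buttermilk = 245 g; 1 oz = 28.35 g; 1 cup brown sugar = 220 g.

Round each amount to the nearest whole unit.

buttermilk: 5104 g; brown sugar: 49 oz; mashed banana: 59 oz; granulated sugar: 1181 g

Scaling factor: 50/6 = 25/3.
buttermilk: 2.5 cup × 25/3 × 245 g/cup ≈ 5104 g
brown sugar: 0.75 cup × 25/3 × 220 g/cup ÷ 28.35 g/oz ≈ 49 oz
mashed banana: 200 g × 25/3 ÷ 28.35 g/oz ≈ 59 oz
granulated sugar: 5 oz × 25/3 × 28.35 g/oz ≈ 1181 g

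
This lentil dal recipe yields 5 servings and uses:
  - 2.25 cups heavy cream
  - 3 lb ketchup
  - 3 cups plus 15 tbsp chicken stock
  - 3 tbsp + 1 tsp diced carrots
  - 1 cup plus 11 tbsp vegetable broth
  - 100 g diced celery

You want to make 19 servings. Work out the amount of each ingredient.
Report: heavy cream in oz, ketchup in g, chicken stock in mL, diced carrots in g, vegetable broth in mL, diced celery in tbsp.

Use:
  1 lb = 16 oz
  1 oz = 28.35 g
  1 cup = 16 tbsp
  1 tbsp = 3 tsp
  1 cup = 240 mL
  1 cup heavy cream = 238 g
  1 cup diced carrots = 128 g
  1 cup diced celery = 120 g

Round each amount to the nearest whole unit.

Scaling factor: 19/5 = 3.8.
heavy cream: 2.25 cup × 19/5 × 238 g/cup ÷ 28.35 g/oz ≈ 72 oz
ketchup: 3 lb × 19/5 × 16 oz/lb × 28.35 g/oz ≈ 5171 g
chicken stock: (3 cup + 15 tbsp = 3.9375 cup) × 19/5 × 240 mL/cup = 3591 mL
diced carrots: (3 tbsp + 1 tsp = 10/3 tbsp) × 19/5 ÷ 16 tbsp/cup × 128 g/cup ≈ 101 g
vegetable broth: (1 cup + 11 tbsp = 1.6875 cup) × 19/5 × 240 mL/cup = 1539 mL
diced celery: 100 g × 19/5 ÷ 120 g/cup × 16 tbsp/cup ≈ 51 tbsp

heavy cream: 72 oz; ketchup: 5171 g; chicken stock: 3591 mL; diced carrots: 101 g; vegetable broth: 1539 mL; diced celery: 51 tbsp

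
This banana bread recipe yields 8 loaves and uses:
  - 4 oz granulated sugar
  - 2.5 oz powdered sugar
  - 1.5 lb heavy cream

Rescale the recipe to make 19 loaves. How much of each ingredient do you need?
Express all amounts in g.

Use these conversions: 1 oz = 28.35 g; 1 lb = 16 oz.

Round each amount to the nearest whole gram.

Scaling factor: 19/8 = 2.375.
granulated sugar: 4 oz × 19/8 × 28.35 g/oz ≈ 269 g
powdered sugar: 2.5 oz × 19/8 × 28.35 g/oz ≈ 168 g
heavy cream: 1.5 lb × 19/8 × 16 oz/lb × 28.35 g/oz ≈ 1616 g

granulated sugar: 269 g; powdered sugar: 168 g; heavy cream: 1616 g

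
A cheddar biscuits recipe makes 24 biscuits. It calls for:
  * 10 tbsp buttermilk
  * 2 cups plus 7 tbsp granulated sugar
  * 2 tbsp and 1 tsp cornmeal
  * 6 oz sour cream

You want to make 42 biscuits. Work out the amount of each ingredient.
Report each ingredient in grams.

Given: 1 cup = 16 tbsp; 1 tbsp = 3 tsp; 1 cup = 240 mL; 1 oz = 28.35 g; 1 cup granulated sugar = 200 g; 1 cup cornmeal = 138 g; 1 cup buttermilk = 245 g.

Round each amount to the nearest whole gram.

buttermilk: 268 g; granulated sugar: 853 g; cornmeal: 35 g; sour cream: 298 g

Scaling factor: 42/24 = 7/4 = 1.75.
buttermilk: 10 tbsp × 7/4 ÷ 16 tbsp/cup × 245 g/cup ≈ 268 g
granulated sugar: (2 cup + 7 tbsp = 2.4375 cup) × 7/4 × 200 g/cup ≈ 853 g
cornmeal: (2 tbsp + 1 tsp = 7/3 tbsp) × 7/4 ÷ 16 tbsp/cup × 138 g/cup ≈ 35 g
sour cream: 6 oz × 7/4 × 28.35 g/oz ≈ 298 g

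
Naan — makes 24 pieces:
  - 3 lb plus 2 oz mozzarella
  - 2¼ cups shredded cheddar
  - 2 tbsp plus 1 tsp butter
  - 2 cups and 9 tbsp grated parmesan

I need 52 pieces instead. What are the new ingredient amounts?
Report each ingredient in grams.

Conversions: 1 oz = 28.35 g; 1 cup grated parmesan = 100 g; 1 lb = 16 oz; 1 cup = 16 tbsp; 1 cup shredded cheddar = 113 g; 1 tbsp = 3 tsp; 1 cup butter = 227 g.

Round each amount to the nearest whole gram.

mozzarella: 3071 g; shredded cheddar: 551 g; butter: 72 g; grated parmesan: 555 g

Scaling factor: 52/24 = 13/6.
mozzarella: (3 lb + 2 oz = 3.125 lb) × 13/6 × 16 oz/lb × 28.35 g/oz ≈ 3071 g
shredded cheddar: 2.25 cup × 13/6 × 113 g/cup ≈ 551 g
butter: (2 tbsp + 1 tsp = 7/3 tbsp) × 13/6 ÷ 16 tbsp/cup × 227 g/cup ≈ 72 g
grated parmesan: (2 cup + 9 tbsp = 2.5625 cup) × 13/6 × 100 g/cup ≈ 555 g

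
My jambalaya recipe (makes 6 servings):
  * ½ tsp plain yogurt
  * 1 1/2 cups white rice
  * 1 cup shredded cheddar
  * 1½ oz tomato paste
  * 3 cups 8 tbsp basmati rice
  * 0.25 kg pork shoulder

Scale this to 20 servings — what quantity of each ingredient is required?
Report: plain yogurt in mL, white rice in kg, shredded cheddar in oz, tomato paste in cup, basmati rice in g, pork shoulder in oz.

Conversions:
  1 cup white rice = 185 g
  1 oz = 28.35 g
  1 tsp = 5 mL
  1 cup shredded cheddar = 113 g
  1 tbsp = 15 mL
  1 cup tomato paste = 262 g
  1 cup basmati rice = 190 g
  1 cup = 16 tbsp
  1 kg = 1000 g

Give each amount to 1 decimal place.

Scaling factor: 20/6 = 10/3.
plain yogurt: 0.5 tsp × 10/3 × 5 mL/tsp ≈ 8.3 mL
white rice: 1.5 cup × 10/3 × 185 g/cup ÷ 1000 g/kg ≈ 0.9 kg
shredded cheddar: 1 cup × 10/3 × 113 g/cup ÷ 28.35 g/oz ≈ 13.3 oz
tomato paste: 1.5 oz × 10/3 × 28.35 g/oz ÷ 262 g/cup ≈ 0.5 cup
basmati rice: (3 cup + 8 tbsp = 3.5 cup) × 10/3 × 190 g/cup ≈ 2216.7 g
pork shoulder: 0.25 kg × 10/3 × 1000 g/kg ÷ 28.35 g/oz ≈ 29.4 oz

plain yogurt: 8.3 mL; white rice: 0.9 kg; shredded cheddar: 13.3 oz; tomato paste: 0.5 cup; basmati rice: 2216.7 g; pork shoulder: 29.4 oz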